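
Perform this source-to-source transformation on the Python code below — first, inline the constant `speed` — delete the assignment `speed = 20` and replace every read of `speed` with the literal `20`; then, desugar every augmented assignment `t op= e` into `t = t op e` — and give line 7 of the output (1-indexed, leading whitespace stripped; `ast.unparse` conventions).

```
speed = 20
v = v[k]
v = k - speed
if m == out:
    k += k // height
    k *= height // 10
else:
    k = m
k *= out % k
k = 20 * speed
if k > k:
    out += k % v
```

Transformed code:
v = v[k]
v = k - 20
if m == out:
    k = k + k // height
    k = k * (height // 10)
else:
    k = m
k = k * (out % k)
k = 20 * 20
if k > k:
    out = out + k % v

k = m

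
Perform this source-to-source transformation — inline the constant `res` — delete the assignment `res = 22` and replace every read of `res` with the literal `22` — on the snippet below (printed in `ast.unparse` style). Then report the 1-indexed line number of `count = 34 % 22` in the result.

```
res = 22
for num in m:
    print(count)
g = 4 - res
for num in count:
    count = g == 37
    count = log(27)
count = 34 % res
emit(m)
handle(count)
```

7

Transformed code:
for num in m:
    print(count)
g = 4 - 22
for num in count:
    count = g == 37
    count = log(27)
count = 34 % 22
emit(m)
handle(count)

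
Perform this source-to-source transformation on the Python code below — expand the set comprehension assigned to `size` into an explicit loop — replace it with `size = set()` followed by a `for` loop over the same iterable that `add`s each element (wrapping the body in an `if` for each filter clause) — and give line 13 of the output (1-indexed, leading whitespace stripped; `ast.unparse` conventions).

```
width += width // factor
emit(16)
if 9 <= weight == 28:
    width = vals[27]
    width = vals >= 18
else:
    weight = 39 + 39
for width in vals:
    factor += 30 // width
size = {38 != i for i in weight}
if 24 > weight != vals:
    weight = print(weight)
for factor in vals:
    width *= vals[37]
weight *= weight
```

if 24 > weight != vals:

Transformed code:
width += width // factor
emit(16)
if 9 <= weight == 28:
    width = vals[27]
    width = vals >= 18
else:
    weight = 39 + 39
for width in vals:
    factor += 30 // width
size = set()
for i in weight:
    size.add(38 != i)
if 24 > weight != vals:
    weight = print(weight)
for factor in vals:
    width *= vals[37]
weight *= weight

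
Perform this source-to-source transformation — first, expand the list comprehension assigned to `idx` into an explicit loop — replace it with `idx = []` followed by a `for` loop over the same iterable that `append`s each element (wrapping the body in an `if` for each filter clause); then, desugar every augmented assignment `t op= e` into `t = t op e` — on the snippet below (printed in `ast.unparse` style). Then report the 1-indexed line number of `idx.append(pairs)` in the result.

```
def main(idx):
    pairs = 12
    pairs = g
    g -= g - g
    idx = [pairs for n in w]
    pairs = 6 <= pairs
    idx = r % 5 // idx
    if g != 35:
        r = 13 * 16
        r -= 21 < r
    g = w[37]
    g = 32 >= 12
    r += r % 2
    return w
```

7

Transformed code:
def main(idx):
    pairs = 12
    pairs = g
    g = g - (g - g)
    idx = []
    for n in w:
        idx.append(pairs)
    pairs = 6 <= pairs
    idx = r % 5 // idx
    if g != 35:
        r = 13 * 16
        r = r - (21 < r)
    g = w[37]
    g = 32 >= 12
    r = r + r % 2
    return w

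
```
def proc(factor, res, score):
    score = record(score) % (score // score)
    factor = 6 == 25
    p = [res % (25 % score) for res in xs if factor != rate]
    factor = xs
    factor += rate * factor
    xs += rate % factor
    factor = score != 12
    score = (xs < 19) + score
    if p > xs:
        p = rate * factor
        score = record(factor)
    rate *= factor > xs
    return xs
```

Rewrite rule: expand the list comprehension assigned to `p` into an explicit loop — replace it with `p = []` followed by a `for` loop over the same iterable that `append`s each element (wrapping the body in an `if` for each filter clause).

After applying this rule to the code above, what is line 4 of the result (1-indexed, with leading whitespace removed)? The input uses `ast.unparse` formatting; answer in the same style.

Transformed code:
def proc(factor, res, score):
    score = record(score) % (score // score)
    factor = 6 == 25
    p = []
    for res in xs:
        if factor != rate:
            p.append(res % (25 % score))
    factor = xs
    factor += rate * factor
    xs += rate % factor
    factor = score != 12
    score = (xs < 19) + score
    if p > xs:
        p = rate * factor
        score = record(factor)
    rate *= factor > xs
    return xs

p = []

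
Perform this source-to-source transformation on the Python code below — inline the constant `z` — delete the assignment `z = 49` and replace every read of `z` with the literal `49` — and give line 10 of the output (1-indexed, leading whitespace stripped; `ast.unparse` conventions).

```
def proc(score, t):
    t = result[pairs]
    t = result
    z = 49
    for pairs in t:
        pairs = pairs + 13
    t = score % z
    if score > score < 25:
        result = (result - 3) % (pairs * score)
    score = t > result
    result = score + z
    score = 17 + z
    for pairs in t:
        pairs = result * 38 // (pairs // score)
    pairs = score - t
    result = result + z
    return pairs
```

result = score + 49

Transformed code:
def proc(score, t):
    t = result[pairs]
    t = result
    for pairs in t:
        pairs = pairs + 13
    t = score % 49
    if score > score < 25:
        result = (result - 3) % (pairs * score)
    score = t > result
    result = score + 49
    score = 17 + 49
    for pairs in t:
        pairs = result * 38 // (pairs // score)
    pairs = score - t
    result = result + 49
    return pairs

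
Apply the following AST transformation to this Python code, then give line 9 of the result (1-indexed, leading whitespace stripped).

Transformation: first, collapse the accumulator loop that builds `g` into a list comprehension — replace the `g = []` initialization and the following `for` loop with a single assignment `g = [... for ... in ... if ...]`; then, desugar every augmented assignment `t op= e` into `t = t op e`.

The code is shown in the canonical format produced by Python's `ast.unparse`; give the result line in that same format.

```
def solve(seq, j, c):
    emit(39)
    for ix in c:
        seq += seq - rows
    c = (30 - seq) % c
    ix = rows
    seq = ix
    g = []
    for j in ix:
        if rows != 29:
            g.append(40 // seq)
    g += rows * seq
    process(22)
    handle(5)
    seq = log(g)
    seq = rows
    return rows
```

Transformed code:
def solve(seq, j, c):
    emit(39)
    for ix in c:
        seq = seq + (seq - rows)
    c = (30 - seq) % c
    ix = rows
    seq = ix
    g = [40 // seq for j in ix if rows != 29]
    g = g + rows * seq
    process(22)
    handle(5)
    seq = log(g)
    seq = rows
    return rows

g = g + rows * seq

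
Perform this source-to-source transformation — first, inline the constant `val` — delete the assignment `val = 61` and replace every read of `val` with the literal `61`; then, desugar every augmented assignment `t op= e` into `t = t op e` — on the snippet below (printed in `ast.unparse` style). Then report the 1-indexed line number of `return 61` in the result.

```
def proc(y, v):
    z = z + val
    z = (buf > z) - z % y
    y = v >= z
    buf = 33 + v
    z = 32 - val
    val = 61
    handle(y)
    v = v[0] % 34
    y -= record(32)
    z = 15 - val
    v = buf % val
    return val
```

Transformed code:
def proc(y, v):
    z = z + 61
    z = (buf > z) - z % y
    y = v >= z
    buf = 33 + v
    z = 32 - 61
    handle(y)
    v = v[0] % 34
    y = y - record(32)
    z = 15 - 61
    v = buf % 61
    return 61

12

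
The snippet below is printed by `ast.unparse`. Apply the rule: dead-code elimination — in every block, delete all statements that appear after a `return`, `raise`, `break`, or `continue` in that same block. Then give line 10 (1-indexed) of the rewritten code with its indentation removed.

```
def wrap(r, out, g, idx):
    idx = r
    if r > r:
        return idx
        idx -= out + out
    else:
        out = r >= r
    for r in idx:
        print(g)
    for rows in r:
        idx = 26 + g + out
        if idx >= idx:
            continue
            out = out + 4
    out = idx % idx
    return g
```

idx = 26 + g + out

Transformed code:
def wrap(r, out, g, idx):
    idx = r
    if r > r:
        return idx
    else:
        out = r >= r
    for r in idx:
        print(g)
    for rows in r:
        idx = 26 + g + out
        if idx >= idx:
            continue
    out = idx % idx
    return g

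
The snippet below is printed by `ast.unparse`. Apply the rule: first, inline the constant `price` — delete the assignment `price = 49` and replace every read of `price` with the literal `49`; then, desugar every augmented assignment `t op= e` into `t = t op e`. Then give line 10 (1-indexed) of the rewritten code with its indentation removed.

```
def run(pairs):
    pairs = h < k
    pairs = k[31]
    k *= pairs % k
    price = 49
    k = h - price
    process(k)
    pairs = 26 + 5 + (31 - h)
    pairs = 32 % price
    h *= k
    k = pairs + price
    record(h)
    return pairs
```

Transformed code:
def run(pairs):
    pairs = h < k
    pairs = k[31]
    k = k * (pairs % k)
    k = h - 49
    process(k)
    pairs = 26 + 5 + (31 - h)
    pairs = 32 % 49
    h = h * k
    k = pairs + 49
    record(h)
    return pairs

k = pairs + 49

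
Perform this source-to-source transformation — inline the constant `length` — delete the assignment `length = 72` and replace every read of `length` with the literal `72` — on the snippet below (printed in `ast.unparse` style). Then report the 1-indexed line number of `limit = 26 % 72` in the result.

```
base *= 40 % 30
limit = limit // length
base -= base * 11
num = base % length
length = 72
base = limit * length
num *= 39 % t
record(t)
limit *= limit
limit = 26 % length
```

Transformed code:
base *= 40 % 30
limit = limit // 72
base -= base * 11
num = base % 72
base = limit * 72
num *= 39 % t
record(t)
limit *= limit
limit = 26 % 72

9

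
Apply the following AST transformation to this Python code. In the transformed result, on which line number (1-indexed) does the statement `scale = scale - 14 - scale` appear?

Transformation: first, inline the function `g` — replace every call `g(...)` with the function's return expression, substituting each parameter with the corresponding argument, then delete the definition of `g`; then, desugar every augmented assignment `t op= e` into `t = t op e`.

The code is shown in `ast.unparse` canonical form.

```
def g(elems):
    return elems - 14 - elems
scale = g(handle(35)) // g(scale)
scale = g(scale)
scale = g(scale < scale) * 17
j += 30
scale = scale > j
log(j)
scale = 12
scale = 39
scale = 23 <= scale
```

Transformed code:
scale = (handle(35) - 14 - handle(35)) // (scale - 14 - scale)
scale = scale - 14 - scale
scale = ((scale < scale) - 14 - (scale < scale)) * 17
j = j + 30
scale = scale > j
log(j)
scale = 12
scale = 39
scale = 23 <= scale

2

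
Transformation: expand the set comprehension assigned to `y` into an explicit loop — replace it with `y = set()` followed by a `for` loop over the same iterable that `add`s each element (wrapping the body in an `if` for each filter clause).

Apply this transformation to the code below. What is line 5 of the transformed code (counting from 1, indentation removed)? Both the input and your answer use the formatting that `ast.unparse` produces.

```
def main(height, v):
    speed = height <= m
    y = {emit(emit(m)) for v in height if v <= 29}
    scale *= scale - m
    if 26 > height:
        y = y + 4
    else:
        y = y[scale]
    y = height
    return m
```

if v <= 29:

Transformed code:
def main(height, v):
    speed = height <= m
    y = set()
    for v in height:
        if v <= 29:
            y.add(emit(emit(m)))
    scale *= scale - m
    if 26 > height:
        y = y + 4
    else:
        y = y[scale]
    y = height
    return m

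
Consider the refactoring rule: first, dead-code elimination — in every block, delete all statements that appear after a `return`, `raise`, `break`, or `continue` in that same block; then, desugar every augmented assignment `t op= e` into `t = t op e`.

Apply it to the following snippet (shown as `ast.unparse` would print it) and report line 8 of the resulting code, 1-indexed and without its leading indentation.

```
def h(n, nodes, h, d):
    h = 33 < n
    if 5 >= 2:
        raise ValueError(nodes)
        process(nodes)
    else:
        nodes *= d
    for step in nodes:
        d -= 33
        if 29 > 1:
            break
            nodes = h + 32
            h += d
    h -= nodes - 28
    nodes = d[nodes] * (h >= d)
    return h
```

d = d - 33

Transformed code:
def h(n, nodes, h, d):
    h = 33 < n
    if 5 >= 2:
        raise ValueError(nodes)
    else:
        nodes = nodes * d
    for step in nodes:
        d = d - 33
        if 29 > 1:
            break
    h = h - (nodes - 28)
    nodes = d[nodes] * (h >= d)
    return h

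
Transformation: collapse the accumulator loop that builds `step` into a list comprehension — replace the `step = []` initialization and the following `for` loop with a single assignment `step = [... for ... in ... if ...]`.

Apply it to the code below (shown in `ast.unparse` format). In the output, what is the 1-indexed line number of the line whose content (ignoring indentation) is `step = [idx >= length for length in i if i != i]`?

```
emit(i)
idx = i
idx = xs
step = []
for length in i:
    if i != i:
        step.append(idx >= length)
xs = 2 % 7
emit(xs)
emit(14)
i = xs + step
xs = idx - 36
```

4

Transformed code:
emit(i)
idx = i
idx = xs
step = [idx >= length for length in i if i != i]
xs = 2 % 7
emit(xs)
emit(14)
i = xs + step
xs = idx - 36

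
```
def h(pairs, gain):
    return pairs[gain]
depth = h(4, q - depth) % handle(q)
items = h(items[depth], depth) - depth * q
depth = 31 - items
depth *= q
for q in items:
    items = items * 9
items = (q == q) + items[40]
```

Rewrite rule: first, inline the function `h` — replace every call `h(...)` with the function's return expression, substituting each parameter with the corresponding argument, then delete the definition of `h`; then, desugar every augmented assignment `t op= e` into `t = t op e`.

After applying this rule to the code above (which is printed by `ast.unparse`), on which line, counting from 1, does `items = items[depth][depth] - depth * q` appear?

Transformed code:
depth = 4[q - depth] % handle(q)
items = items[depth][depth] - depth * q
depth = 31 - items
depth = depth * q
for q in items:
    items = items * 9
items = (q == q) + items[40]

2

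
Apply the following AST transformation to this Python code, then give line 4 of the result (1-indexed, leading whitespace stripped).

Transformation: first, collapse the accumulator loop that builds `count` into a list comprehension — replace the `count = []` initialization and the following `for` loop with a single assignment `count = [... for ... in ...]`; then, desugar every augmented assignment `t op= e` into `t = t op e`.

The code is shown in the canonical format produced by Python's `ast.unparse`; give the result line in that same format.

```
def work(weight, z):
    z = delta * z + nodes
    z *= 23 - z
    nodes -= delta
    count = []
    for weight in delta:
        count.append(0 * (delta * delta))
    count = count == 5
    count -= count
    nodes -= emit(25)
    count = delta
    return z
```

nodes = nodes - delta

Transformed code:
def work(weight, z):
    z = delta * z + nodes
    z = z * (23 - z)
    nodes = nodes - delta
    count = [0 * (delta * delta) for weight in delta]
    count = count == 5
    count = count - count
    nodes = nodes - emit(25)
    count = delta
    return z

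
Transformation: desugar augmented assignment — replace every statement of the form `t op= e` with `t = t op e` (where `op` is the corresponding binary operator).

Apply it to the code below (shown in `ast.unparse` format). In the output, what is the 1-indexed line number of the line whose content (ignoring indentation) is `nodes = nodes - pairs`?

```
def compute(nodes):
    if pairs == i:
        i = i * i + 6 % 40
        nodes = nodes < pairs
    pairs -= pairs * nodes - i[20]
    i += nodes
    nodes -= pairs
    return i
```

Transformed code:
def compute(nodes):
    if pairs == i:
        i = i * i + 6 % 40
        nodes = nodes < pairs
    pairs = pairs - (pairs * nodes - i[20])
    i = i + nodes
    nodes = nodes - pairs
    return i

7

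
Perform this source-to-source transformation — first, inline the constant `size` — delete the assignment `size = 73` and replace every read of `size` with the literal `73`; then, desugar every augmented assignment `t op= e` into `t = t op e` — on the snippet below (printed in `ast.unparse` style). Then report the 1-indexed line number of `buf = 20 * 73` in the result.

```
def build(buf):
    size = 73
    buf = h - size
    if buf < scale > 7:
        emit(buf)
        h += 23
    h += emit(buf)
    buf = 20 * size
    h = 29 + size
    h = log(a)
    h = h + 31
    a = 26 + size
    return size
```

Transformed code:
def build(buf):
    buf = h - 73
    if buf < scale > 7:
        emit(buf)
        h = h + 23
    h = h + emit(buf)
    buf = 20 * 73
    h = 29 + 73
    h = log(a)
    h = h + 31
    a = 26 + 73
    return 73

7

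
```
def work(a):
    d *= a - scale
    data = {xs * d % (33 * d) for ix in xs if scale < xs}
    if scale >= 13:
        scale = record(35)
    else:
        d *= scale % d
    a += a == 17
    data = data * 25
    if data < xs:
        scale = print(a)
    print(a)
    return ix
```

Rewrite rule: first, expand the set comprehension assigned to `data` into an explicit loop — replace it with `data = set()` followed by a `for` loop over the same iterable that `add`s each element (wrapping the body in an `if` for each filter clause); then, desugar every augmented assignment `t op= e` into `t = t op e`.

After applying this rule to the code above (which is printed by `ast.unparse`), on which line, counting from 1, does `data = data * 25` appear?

Transformed code:
def work(a):
    d = d * (a - scale)
    data = set()
    for ix in xs:
        if scale < xs:
            data.add(xs * d % (33 * d))
    if scale >= 13:
        scale = record(35)
    else:
        d = d * (scale % d)
    a = a + (a == 17)
    data = data * 25
    if data < xs:
        scale = print(a)
    print(a)
    return ix

12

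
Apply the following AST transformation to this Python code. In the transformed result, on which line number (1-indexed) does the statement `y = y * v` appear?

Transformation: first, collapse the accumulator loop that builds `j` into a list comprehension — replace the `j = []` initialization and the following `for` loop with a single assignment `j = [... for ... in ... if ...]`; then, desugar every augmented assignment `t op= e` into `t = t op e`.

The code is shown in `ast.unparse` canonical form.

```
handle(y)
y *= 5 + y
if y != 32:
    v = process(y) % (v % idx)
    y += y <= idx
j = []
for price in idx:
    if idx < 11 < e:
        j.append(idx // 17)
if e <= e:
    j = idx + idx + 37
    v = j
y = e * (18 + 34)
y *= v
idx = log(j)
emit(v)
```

11

Transformed code:
handle(y)
y = y * (5 + y)
if y != 32:
    v = process(y) % (v % idx)
    y = y + (y <= idx)
j = [idx // 17 for price in idx if idx < 11 < e]
if e <= e:
    j = idx + idx + 37
    v = j
y = e * (18 + 34)
y = y * v
idx = log(j)
emit(v)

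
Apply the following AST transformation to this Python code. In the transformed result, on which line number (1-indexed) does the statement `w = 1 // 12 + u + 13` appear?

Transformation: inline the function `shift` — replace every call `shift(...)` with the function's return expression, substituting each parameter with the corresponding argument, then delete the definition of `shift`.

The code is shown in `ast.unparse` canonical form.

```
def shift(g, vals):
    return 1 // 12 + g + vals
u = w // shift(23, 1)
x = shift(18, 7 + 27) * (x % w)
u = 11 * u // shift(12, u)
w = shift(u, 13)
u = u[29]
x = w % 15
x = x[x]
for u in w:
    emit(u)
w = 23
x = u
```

Transformed code:
u = w // (1 // 12 + 23 + 1)
x = (1 // 12 + 18 + (7 + 27)) * (x % w)
u = 11 * u // (1 // 12 + 12 + u)
w = 1 // 12 + u + 13
u = u[29]
x = w % 15
x = x[x]
for u in w:
    emit(u)
w = 23
x = u

4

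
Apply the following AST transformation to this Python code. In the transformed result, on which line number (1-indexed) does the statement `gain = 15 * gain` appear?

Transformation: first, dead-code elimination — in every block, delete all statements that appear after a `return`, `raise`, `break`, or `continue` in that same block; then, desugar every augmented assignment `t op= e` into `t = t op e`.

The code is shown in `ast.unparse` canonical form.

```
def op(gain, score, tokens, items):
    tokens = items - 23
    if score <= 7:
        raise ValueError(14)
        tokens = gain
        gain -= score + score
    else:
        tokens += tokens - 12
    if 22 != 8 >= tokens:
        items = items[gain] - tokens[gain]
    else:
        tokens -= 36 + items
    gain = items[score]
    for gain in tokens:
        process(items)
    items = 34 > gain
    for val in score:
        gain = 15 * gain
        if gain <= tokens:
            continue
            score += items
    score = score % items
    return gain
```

Transformed code:
def op(gain, score, tokens, items):
    tokens = items - 23
    if score <= 7:
        raise ValueError(14)
    else:
        tokens = tokens + (tokens - 12)
    if 22 != 8 >= tokens:
        items = items[gain] - tokens[gain]
    else:
        tokens = tokens - (36 + items)
    gain = items[score]
    for gain in tokens:
        process(items)
    items = 34 > gain
    for val in score:
        gain = 15 * gain
        if gain <= tokens:
            continue
    score = score % items
    return gain

16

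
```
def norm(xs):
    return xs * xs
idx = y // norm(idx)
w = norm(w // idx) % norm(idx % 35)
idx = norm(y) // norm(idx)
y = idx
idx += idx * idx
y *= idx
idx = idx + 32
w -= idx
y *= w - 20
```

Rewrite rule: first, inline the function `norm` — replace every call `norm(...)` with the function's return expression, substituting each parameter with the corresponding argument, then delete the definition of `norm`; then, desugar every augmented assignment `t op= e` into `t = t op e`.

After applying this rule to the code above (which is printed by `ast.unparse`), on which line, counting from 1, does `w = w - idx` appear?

8

Transformed code:
idx = y // (idx * idx)
w = w // idx * (w // idx) % (idx % 35 * (idx % 35))
idx = y * y // (idx * idx)
y = idx
idx = idx + idx * idx
y = y * idx
idx = idx + 32
w = w - idx
y = y * (w - 20)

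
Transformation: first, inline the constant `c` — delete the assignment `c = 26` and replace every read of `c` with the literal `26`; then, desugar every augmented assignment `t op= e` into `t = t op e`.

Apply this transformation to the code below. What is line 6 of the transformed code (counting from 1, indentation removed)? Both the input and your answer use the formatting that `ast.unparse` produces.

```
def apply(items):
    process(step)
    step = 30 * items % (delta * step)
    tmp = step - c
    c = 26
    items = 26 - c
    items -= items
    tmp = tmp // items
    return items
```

items = items - items

Transformed code:
def apply(items):
    process(step)
    step = 30 * items % (delta * step)
    tmp = step - 26
    items = 26 - 26
    items = items - items
    tmp = tmp // items
    return items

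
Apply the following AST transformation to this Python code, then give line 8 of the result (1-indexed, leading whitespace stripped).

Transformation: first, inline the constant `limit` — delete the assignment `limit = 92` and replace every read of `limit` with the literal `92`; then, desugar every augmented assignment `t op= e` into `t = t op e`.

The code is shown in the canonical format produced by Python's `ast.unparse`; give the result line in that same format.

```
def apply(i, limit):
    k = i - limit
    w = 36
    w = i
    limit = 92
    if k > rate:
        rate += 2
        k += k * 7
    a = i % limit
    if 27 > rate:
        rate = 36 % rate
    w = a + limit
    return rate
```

a = i % 92

Transformed code:
def apply(i, limit):
    k = i - 92
    w = 36
    w = i
    if k > rate:
        rate = rate + 2
        k = k + k * 7
    a = i % 92
    if 27 > rate:
        rate = 36 % rate
    w = a + 92
    return rate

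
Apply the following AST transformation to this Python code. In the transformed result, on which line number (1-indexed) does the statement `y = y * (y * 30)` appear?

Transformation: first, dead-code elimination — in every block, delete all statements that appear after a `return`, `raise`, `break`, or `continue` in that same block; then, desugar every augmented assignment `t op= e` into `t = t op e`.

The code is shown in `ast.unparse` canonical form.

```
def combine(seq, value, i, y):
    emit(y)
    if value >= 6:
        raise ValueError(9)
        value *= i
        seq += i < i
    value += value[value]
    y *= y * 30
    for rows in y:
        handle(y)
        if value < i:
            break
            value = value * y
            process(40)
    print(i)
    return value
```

6

Transformed code:
def combine(seq, value, i, y):
    emit(y)
    if value >= 6:
        raise ValueError(9)
    value = value + value[value]
    y = y * (y * 30)
    for rows in y:
        handle(y)
        if value < i:
            break
    print(i)
    return value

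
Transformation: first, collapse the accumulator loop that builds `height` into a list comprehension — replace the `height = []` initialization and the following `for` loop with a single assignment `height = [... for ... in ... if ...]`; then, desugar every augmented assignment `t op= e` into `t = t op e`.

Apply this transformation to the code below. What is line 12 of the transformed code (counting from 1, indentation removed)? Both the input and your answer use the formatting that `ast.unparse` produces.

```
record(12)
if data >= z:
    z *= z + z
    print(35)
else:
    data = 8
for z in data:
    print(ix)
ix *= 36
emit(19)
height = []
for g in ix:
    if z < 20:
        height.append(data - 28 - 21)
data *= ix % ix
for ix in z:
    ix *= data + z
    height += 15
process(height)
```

Transformed code:
record(12)
if data >= z:
    z = z * (z + z)
    print(35)
else:
    data = 8
for z in data:
    print(ix)
ix = ix * 36
emit(19)
height = [data - 28 - 21 for g in ix if z < 20]
data = data * (ix % ix)
for ix in z:
    ix = ix * (data + z)
    height = height + 15
process(height)

data = data * (ix % ix)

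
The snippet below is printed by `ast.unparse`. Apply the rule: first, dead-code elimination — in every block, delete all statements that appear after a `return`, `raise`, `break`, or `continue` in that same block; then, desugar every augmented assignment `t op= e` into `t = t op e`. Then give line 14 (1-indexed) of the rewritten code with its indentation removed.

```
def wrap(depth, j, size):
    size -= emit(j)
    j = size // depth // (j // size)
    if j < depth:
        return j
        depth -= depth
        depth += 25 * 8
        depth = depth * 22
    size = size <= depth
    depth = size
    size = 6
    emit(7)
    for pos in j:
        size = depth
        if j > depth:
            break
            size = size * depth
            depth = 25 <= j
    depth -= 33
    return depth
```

Transformed code:
def wrap(depth, j, size):
    size = size - emit(j)
    j = size // depth // (j // size)
    if j < depth:
        return j
    size = size <= depth
    depth = size
    size = 6
    emit(7)
    for pos in j:
        size = depth
        if j > depth:
            break
    depth = depth - 33
    return depth

depth = depth - 33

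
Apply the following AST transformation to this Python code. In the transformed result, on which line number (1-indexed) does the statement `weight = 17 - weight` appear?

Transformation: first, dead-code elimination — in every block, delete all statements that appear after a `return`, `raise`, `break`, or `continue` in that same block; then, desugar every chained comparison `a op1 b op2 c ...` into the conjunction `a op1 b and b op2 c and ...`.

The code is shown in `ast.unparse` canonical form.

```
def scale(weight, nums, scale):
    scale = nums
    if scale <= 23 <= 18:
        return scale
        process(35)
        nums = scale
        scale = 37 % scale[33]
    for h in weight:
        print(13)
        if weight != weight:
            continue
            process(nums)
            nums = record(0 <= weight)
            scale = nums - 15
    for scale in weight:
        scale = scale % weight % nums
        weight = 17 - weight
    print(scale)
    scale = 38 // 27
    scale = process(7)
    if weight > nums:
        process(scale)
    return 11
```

Transformed code:
def scale(weight, nums, scale):
    scale = nums
    if scale <= 23 and 23 <= 18:
        return scale
    for h in weight:
        print(13)
        if weight != weight:
            continue
    for scale in weight:
        scale = scale % weight % nums
        weight = 17 - weight
    print(scale)
    scale = 38 // 27
    scale = process(7)
    if weight > nums:
        process(scale)
    return 11

11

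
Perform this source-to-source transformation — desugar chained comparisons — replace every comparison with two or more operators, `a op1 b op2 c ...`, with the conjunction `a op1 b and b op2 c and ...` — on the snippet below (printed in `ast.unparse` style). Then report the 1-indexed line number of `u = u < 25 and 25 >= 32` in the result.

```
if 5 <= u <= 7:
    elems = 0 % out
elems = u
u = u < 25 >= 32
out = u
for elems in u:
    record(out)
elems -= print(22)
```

Transformed code:
if 5 <= u and u <= 7:
    elems = 0 % out
elems = u
u = u < 25 and 25 >= 32
out = u
for elems in u:
    record(out)
elems -= print(22)

4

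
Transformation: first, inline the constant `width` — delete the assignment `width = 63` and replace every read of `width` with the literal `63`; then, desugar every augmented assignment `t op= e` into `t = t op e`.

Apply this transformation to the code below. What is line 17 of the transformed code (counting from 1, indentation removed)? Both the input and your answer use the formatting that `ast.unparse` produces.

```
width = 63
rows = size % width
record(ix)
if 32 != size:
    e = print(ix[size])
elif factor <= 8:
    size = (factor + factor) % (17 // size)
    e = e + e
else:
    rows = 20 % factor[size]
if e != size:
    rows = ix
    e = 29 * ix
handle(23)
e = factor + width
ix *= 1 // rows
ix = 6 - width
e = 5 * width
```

Transformed code:
rows = size % 63
record(ix)
if 32 != size:
    e = print(ix[size])
elif factor <= 8:
    size = (factor + factor) % (17 // size)
    e = e + e
else:
    rows = 20 % factor[size]
if e != size:
    rows = ix
    e = 29 * ix
handle(23)
e = factor + 63
ix = ix * (1 // rows)
ix = 6 - 63
e = 5 * 63

e = 5 * 63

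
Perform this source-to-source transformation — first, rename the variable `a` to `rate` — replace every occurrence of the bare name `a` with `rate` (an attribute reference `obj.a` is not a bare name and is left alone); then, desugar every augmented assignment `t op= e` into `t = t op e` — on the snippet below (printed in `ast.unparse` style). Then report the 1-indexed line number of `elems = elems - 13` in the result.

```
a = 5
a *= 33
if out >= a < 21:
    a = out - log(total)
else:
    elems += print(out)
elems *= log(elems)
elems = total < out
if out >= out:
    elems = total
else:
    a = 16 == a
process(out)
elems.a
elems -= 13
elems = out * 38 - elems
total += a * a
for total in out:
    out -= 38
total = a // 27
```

Transformed code:
rate = 5
rate = rate * 33
if out >= rate < 21:
    rate = out - log(total)
else:
    elems = elems + print(out)
elems = elems * log(elems)
elems = total < out
if out >= out:
    elems = total
else:
    rate = 16 == rate
process(out)
elems.a
elems = elems - 13
elems = out * 38 - elems
total = total + rate * rate
for total in out:
    out = out - 38
total = rate // 27

15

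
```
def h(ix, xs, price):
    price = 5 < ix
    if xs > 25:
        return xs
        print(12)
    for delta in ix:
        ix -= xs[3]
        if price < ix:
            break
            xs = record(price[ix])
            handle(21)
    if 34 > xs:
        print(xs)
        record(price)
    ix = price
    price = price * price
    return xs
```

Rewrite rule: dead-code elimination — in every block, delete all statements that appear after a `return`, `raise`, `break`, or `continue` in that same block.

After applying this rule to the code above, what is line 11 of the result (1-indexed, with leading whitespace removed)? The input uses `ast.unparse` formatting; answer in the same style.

record(price)

Transformed code:
def h(ix, xs, price):
    price = 5 < ix
    if xs > 25:
        return xs
    for delta in ix:
        ix -= xs[3]
        if price < ix:
            break
    if 34 > xs:
        print(xs)
        record(price)
    ix = price
    price = price * price
    return xs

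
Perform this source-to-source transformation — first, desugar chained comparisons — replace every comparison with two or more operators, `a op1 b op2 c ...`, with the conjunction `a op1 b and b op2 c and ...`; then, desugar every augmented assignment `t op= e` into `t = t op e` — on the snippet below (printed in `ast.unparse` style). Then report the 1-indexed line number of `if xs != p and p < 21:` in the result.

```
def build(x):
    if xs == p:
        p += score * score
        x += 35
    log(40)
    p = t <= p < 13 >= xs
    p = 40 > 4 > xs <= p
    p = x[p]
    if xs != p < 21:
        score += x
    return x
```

9

Transformed code:
def build(x):
    if xs == p:
        p = p + score * score
        x = x + 35
    log(40)
    p = t <= p and p < 13 and (13 >= xs)
    p = 40 > 4 and 4 > xs and (xs <= p)
    p = x[p]
    if xs != p and p < 21:
        score = score + x
    return x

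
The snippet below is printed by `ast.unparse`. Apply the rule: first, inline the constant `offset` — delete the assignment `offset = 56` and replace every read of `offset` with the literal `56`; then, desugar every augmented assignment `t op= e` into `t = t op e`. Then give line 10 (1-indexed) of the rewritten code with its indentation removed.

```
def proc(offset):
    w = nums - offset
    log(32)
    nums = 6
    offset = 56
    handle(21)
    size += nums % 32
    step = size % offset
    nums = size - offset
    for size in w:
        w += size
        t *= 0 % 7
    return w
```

w = w + size

Transformed code:
def proc(offset):
    w = nums - 56
    log(32)
    nums = 6
    handle(21)
    size = size + nums % 32
    step = size % 56
    nums = size - 56
    for size in w:
        w = w + size
        t = t * (0 % 7)
    return w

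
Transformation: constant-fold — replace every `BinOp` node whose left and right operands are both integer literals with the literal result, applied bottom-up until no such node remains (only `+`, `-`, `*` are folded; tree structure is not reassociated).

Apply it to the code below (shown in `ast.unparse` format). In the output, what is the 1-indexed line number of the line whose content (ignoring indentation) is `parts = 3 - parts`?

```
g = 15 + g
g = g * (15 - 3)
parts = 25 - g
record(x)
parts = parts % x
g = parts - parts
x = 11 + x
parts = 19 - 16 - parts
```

Transformed code:
g = 15 + g
g = g * 12
parts = 25 - g
record(x)
parts = parts % x
g = parts - parts
x = 11 + x
parts = 3 - parts

8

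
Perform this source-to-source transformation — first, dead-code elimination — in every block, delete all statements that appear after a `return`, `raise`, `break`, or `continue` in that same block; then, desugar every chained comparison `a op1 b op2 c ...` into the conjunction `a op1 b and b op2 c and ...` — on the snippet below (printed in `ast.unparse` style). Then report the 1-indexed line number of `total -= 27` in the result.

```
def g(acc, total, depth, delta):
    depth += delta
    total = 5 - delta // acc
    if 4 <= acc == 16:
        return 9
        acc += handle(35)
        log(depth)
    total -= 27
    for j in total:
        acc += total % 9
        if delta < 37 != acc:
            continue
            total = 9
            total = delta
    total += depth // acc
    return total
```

6

Transformed code:
def g(acc, total, depth, delta):
    depth += delta
    total = 5 - delta // acc
    if 4 <= acc and acc == 16:
        return 9
    total -= 27
    for j in total:
        acc += total % 9
        if delta < 37 and 37 != acc:
            continue
    total += depth // acc
    return total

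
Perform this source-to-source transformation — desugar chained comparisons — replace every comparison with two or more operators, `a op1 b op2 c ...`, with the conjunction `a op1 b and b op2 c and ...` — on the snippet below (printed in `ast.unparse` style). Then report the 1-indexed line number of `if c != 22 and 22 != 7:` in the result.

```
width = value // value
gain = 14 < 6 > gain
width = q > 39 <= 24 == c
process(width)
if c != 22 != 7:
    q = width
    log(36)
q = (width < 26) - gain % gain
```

5

Transformed code:
width = value // value
gain = 14 < 6 and 6 > gain
width = q > 39 and 39 <= 24 and (24 == c)
process(width)
if c != 22 and 22 != 7:
    q = width
    log(36)
q = (width < 26) - gain % gain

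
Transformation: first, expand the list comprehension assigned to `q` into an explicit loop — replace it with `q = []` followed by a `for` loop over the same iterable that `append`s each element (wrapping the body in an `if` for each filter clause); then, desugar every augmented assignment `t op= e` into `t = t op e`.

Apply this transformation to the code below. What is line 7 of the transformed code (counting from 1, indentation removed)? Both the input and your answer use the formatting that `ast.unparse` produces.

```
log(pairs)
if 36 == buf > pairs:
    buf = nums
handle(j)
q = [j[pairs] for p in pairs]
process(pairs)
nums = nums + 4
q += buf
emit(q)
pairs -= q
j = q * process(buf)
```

Transformed code:
log(pairs)
if 36 == buf > pairs:
    buf = nums
handle(j)
q = []
for p in pairs:
    q.append(j[pairs])
process(pairs)
nums = nums + 4
q = q + buf
emit(q)
pairs = pairs - q
j = q * process(buf)

q.append(j[pairs])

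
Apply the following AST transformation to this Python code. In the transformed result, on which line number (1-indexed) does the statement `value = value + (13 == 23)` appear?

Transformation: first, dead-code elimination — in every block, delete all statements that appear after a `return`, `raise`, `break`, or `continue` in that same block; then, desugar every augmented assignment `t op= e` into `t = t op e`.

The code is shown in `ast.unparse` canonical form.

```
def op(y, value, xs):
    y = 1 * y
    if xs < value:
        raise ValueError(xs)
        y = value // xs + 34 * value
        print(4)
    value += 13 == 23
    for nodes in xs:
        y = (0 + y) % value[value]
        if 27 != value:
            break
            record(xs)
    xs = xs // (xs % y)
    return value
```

Transformed code:
def op(y, value, xs):
    y = 1 * y
    if xs < value:
        raise ValueError(xs)
    value = value + (13 == 23)
    for nodes in xs:
        y = (0 + y) % value[value]
        if 27 != value:
            break
    xs = xs // (xs % y)
    return value

5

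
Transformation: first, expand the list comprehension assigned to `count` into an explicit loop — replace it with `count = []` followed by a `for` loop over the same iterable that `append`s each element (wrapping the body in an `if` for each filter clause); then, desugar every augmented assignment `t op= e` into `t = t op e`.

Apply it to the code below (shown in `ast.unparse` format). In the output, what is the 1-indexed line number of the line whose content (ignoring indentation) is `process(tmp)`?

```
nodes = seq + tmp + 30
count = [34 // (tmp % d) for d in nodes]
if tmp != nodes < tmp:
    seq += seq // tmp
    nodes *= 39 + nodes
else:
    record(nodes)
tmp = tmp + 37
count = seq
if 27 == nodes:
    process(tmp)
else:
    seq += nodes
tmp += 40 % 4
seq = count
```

13

Transformed code:
nodes = seq + tmp + 30
count = []
for d in nodes:
    count.append(34 // (tmp % d))
if tmp != nodes < tmp:
    seq = seq + seq // tmp
    nodes = nodes * (39 + nodes)
else:
    record(nodes)
tmp = tmp + 37
count = seq
if 27 == nodes:
    process(tmp)
else:
    seq = seq + nodes
tmp = tmp + 40 % 4
seq = count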